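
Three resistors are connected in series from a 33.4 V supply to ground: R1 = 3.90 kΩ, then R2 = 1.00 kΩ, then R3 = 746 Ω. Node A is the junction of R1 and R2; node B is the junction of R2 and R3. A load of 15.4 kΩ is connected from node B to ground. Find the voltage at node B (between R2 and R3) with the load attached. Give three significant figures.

V ≈ 4.24 V

At node B, R3 is in parallel with the load: R3‖R_L = 711.5 Ω.
Below node A the resistance is R2 + (R3‖R_L) = 1712 Ω, so V_A = 33.4 × 1712/5612 = 10.19 V.
Then V_B = V_A × (R3‖R_L)/(R2 + R3‖R_L) = 10.19 × 711.5/1712 = 4.24 V.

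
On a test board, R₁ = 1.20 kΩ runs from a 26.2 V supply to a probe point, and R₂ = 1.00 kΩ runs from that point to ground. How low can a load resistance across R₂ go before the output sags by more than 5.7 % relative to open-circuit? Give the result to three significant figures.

R_L(min) ≈ 9.02 kΩ

Output resistance R_th = R₁‖R₂ = (1200 × 1000)/2200 = 545.5 Ω.
The fractional drop is R_th/(R_th + R_L); requiring this ≤ 0.0570 gives R_L ≥ R_th(1/0.0570 − 1) = 545.5 × 16.54 = 9.02 kΩ.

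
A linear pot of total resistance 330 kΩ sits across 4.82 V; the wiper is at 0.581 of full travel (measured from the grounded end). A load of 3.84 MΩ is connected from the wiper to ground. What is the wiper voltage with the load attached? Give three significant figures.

The wiper splits the pot into (1−α)R = 138.3 kΩ above and αR = 191.7 kΩ below.
Lower section ‖ load = 182.6 kΩ.
V_wiper = 4.82 × 182.6/(138.3 + 182.6) = 2.74 V.

V ≈ 2.74 V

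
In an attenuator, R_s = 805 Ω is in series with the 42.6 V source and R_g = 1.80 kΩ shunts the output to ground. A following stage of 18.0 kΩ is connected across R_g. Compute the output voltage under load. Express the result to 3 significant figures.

V_out ≈ 28.6 V

The load sits in parallel with R_g: R_g‖R_L = (1800 × 18000) / (1800 + 18000) = 1636 Ω.
V_out = 42.6 × 1636 / (805 + 1636) = 42.6 × 1636/2441 = 28.6 V.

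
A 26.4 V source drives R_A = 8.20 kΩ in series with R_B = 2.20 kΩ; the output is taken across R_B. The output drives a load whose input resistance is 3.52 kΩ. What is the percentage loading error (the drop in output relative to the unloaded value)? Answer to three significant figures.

The divider's output (Thévenin) resistance is R_A‖R_B = 1.735 kΩ.
Fractional drop under load = R_th/(R_th + R_L) = 1.735 / (1.735 + 3.52) = 0.3301.
So the output falls by 33.0 %.

33.0 %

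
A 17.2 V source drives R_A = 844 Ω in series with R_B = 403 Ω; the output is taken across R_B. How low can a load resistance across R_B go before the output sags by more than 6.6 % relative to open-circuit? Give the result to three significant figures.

Output resistance R_th = R_A‖R_B = (844 × 403)/1247 = 272.8 Ω.
The fractional drop is R_th/(R_th + R_L); requiring this ≤ 0.0660 gives R_L ≥ R_th(1/0.0660 − 1) = 272.8 × 14.15 = 3.86 kΩ.

R_L(min) ≈ 3.86 kΩ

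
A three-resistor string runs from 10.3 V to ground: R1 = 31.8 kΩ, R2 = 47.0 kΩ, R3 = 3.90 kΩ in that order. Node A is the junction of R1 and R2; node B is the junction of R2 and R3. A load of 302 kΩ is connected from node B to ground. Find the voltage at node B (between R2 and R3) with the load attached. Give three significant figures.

At node B, R3 is in parallel with the load: R3‖R_L = 3.850 kΩ.
Below node A the resistance is R2 + (R3‖R_L) = 50.85 kΩ, so V_A = 10.3 × 50.85/82.65 = 6.337 V.
Then V_B = V_A × (R3‖R_L)/(R2 + R3‖R_L) = 6.337 × 3.850/50.85 = 0.480 V.

V ≈ 0.480 V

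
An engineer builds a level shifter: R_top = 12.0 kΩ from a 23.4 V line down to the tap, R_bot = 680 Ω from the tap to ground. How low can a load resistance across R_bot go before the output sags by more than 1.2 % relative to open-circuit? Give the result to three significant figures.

Output resistance R_th = R_top‖R_bot = (12000 × 680)/12680 = 643.5 Ω.
The fractional drop is R_th/(R_th + R_L); requiring this ≤ 0.0120 gives R_L ≥ R_th(1/0.0120 − 1) = 643.5 × 82.33 = 53.0 kΩ.

R_L(min) ≈ 53.0 kΩ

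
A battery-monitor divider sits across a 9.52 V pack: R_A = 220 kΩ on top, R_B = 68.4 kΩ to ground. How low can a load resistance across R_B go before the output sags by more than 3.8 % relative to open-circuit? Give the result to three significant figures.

R_L(min) ≈ 1.32 MΩ

Output resistance R_th = R_A‖R_B = (220 × 68.4)/288.4 = 52.18 kΩ.
The fractional drop is R_th/(R_th + R_L); requiring this ≤ 0.0380 gives R_L ≥ R_th(1/0.0380 − 1) = 52.18 × 25.32 = 1.32 MΩ.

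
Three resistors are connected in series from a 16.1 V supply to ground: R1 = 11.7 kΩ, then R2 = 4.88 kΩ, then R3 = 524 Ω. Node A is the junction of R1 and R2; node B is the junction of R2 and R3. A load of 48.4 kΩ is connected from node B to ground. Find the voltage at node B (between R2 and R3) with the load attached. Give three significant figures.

At node B, R3 is in parallel with the load: R3‖R_L = 518.4 Ω.
Below node A the resistance is R2 + (R3‖R_L) = 5398 Ω, so V_A = 16.1 × 5398/17100 = 5.083 V.
Then V_B = V_A × (R3‖R_L)/(R2 + R3‖R_L) = 5.083 × 518.4/5398 = 0.488 V.

V ≈ 0.488 V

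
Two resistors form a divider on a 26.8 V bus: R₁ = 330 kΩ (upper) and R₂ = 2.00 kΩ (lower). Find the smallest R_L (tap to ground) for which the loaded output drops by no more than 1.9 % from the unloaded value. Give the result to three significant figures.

Output resistance R_th = R₁‖R₂ = (330 × 2.00)/332.0 = 1.988 kΩ.
The fractional drop is R_th/(R_th + R_L); requiring this ≤ 0.0190 gives R_L ≥ R_th(1/0.0190 − 1) = 1.988 × 51.63 = 103 kΩ.

R_L(min) ≈ 103 kΩ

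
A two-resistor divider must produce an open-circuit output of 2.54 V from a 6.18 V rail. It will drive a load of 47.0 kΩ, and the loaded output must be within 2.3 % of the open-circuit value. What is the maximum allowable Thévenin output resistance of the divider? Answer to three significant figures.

Loading drop = R_th/(R_th + R_L) ≤ 0.0230, so R_th ≤ R_L · ε/(1−ε) = 47.0 kΩ × 0.0230/0.9770 = 1.11 kΩ.

R_th ≤ 1.11 kΩ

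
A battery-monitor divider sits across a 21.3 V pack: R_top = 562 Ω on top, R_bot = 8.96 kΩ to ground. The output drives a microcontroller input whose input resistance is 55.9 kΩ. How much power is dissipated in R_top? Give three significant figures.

Total resistance from the source is R_top + (R_bot‖R_L) = 8284 Ω, so I = 21.3/8284 Ω = 2.571 mA.
P = I²·R_top = (2.571 mA)² × 562 Ω = 3.72 mW.

P ≈ 3.72 mW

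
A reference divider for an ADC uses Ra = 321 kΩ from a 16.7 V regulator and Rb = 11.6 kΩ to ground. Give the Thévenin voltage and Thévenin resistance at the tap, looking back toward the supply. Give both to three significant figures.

V_th = 0.582 V, R_th = 11.2 kΩ

V_th is the open-circuit tap voltage: 16.7 × 11.6/(321 + 11.6) = 0.582 V.
With the supply zeroed, Ra and Rb appear in parallel from the tap: R_th = Ra‖Rb = (321 × 11.6)/332.6 = 11.2 kΩ.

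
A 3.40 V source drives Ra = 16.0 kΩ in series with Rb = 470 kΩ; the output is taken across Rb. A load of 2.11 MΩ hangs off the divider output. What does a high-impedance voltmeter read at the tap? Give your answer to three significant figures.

The load sits in parallel with Rb: Rb‖R_L = (470 × 2110) / (470 + 2110) = 384.4 kΩ.
V_out = 3.40 × 384.4 / (16.0 + 384.4) = 3.40 × 384.4/400.4 = 3.26 V.

V_out ≈ 3.26 V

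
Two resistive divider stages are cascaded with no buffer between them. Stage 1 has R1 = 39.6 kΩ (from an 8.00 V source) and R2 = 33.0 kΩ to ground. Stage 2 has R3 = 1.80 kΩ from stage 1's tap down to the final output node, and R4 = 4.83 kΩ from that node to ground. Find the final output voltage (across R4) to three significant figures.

Stage 2 presents R3+R4 = 6.630 kΩ as a load on stage 1's tap.
Stage 1's lower leg becomes R2‖(R3+R4) = 5.521 kΩ, so V_mid = 8.00 × 5.521/45.12 = 0.9789 V.
Stage 2 is itself unloaded: V_out = V_mid × R4/(R3+R4) = 0.9789 × 4.83/6.630 = 0.713 V.

V_out ≈ 0.713 V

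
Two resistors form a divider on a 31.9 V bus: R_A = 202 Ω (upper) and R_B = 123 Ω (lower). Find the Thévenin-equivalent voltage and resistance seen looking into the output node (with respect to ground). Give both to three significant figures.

V_th is the open-circuit tap voltage: 31.9 × 123/(202 + 123) = 12.1 V.
With the supply zeroed, R_A and R_B appear in parallel from the tap: R_th = R_A‖R_B = (202 × 123)/325.0 = 76.4 Ω.

V_th = 12.1 V, R_th = 76.4 Ω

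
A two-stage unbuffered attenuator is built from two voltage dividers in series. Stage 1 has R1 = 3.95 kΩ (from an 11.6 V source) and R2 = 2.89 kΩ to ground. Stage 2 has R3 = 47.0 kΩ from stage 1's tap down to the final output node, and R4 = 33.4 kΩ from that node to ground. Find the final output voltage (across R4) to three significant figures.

Stage 2 presents R3+R4 = 80.40 kΩ as a load on stage 1's tap.
Stage 1's lower leg becomes R2‖(R3+R4) = 2.790 kΩ, so V_mid = 11.6 × 2.790/6.740 = 4.802 V.
Stage 2 is itself unloaded: V_out = V_mid × R4/(R3+R4) = 4.802 × 33.4/80.40 = 1.99 V.

V_out ≈ 1.99 V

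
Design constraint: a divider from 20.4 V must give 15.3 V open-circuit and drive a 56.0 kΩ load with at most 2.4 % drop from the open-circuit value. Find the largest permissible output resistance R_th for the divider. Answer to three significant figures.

R_th ≤ 1.38 kΩ

Loading drop = R_th/(R_th + R_L) ≤ 0.0240, so R_th ≤ R_L · ε/(1−ε) = 56.0 kΩ × 0.0240/0.9760 = 1.38 kΩ.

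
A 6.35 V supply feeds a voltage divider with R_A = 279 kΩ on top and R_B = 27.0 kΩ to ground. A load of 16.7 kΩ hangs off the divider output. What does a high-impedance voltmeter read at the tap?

V_out ≈ 0.226 V

The load sits in parallel with R_B: R_B‖R_L = (27.0 × 16.7) / (27.0 + 16.7) = 10.32 kΩ.
V_out = 6.35 × 10.32 / (279 + 10.32) = 6.35 × 10.32/289.3 = 0.226 V.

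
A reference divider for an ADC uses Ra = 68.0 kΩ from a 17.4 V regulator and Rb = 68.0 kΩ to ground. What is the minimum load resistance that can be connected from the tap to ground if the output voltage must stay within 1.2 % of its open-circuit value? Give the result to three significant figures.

R_L(min) ≈ 2.80 MΩ

Output resistance R_th = Ra‖Rb = (68.0 × 68.0)/136.0 = 34.00 kΩ.
The fractional drop is R_th/(R_th + R_L); requiring this ≤ 0.0120 gives R_L ≥ R_th(1/0.0120 − 1) = 34.00 × 82.33 = 2.80 MΩ.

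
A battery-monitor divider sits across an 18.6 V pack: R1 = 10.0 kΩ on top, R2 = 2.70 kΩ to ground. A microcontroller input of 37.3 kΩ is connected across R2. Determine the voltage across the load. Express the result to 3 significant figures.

The load sits in parallel with R2: R2‖R_L = (2.70 × 37.3) / (2.70 + 37.3) = 2.518 kΩ.
V_out = 18.6 × 2.518 / (10.0 + 2.518) = 18.6 × 2.518/12.52 = 3.74 V.
(Unloaded it would have been 3.95 V.)

V_out ≈ 3.74 V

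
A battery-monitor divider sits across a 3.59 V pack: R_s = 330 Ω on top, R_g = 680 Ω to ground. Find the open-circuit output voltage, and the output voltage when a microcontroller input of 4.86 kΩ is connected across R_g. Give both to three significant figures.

Unloaded: 2.42 V; loaded: 2.31 V

Open-circuit: V = 3.59 × 680/(330 + 680) = 2.42 V.
With the load, R_g becomes R_g‖R_L = 596.5 Ω, so V = 3.59 × 596.5/926.5 = 2.31 V.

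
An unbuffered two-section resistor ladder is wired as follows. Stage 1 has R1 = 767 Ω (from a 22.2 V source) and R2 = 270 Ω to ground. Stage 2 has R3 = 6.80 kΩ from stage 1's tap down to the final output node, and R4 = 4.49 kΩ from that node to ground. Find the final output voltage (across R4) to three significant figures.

V_out ≈ 2.26 V

Stage 2 presents R3+R4 = 11290 Ω as a load on stage 1's tap.
Stage 1's lower leg becomes R2‖(R3+R4) = 263.7 Ω, so V_mid = 22.2 × 263.7/1031 = 5.680 V.
Stage 2 is itself unloaded: V_out = V_mid × R4/(R3+R4) = 5.680 × 4490/11290 = 2.26 V.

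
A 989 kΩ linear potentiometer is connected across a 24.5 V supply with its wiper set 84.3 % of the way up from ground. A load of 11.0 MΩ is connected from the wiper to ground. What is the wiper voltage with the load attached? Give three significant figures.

The wiper splits the pot into (1−α)R = 155.3 kΩ above and αR = 833.7 kΩ below.
Lower section ‖ load = 775.0 kΩ.
V_wiper = 24.5 × 775.0/(155.3 + 775.0) = 20.4 V.

V ≈ 20.4 V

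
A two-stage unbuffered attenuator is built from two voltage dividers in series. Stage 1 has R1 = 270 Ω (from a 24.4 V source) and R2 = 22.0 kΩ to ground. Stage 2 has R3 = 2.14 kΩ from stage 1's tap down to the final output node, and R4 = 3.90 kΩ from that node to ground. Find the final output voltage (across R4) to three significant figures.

V_out ≈ 14.9 V

Stage 2 presents R3+R4 = 6040 Ω as a load on stage 1's tap.
Stage 1's lower leg becomes R2‖(R3+R4) = 4739 Ω, so V_mid = 24.4 × 4739/5009 = 23.08 V.
Stage 2 is itself unloaded: V_out = V_mid × R4/(R3+R4) = 23.08 × 3900/6040 = 14.9 V.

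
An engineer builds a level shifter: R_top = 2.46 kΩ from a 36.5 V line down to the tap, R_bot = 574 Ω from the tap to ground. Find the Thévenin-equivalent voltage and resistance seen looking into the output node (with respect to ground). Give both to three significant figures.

V_th = 6.91 V, R_th = 465 Ω

V_th is the open-circuit tap voltage: 36.5 × 574/(2460 + 574) = 6.91 V.
With the supply zeroed, R_top and R_bot appear in parallel from the tap: R_th = R_top‖R_bot = (2460 × 574)/3034 = 465 Ω.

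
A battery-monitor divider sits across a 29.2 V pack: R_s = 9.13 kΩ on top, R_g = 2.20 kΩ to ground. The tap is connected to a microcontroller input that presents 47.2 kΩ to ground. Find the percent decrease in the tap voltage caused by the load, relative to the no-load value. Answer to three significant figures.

3.62 %

The divider's output (Thévenin) resistance is R_s‖R_g = 1.773 kΩ.
Fractional drop under load = R_th/(R_th + R_L) = 1.773 / (1.773 + 47.2) = 0.03620.
So the output falls by 3.62 %.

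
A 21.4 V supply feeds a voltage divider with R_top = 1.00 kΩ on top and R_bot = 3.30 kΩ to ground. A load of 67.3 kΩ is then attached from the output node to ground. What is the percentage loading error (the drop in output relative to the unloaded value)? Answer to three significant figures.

The divider's output (Thévenin) resistance is R_top‖R_bot = 0.7674 kΩ.
Fractional drop under load = R_th/(R_th + R_L) = 0.7674 / (0.7674 + 67.3) = 0.01127.
So the output falls by 1.13 %.

1.13 %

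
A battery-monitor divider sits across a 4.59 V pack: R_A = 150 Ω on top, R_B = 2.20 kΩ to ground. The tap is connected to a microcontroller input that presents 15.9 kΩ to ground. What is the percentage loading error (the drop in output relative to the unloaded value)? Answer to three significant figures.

0.875 %

The divider's output (Thévenin) resistance is R_A‖R_B = 140.4 Ω.
Fractional drop under load = R_th/(R_th + R_L) = 140.4 / (140.4 + 15900) = 0.008754.
So the output falls by 0.875 %.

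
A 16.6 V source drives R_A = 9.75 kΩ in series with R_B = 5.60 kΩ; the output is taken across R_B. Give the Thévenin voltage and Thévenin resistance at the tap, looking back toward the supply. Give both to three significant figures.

V_th is the open-circuit tap voltage: 16.6 × 5.60/(9.75 + 5.60) = 6.06 V.
With the supply zeroed, R_A and R_B appear in parallel from the tap: R_th = R_A‖R_B = (9.75 × 5.60)/15.35 = 3.56 kΩ.

V_th = 6.06 V, R_th = 3.56 kΩ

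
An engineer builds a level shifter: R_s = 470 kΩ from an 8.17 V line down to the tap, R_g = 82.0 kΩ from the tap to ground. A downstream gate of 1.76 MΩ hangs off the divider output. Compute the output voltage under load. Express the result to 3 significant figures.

V_out ≈ 1.17 V

The load sits in parallel with R_g: R_g‖R_L = (82.0 × 1760) / (82.0 + 1760) = 78.35 kΩ.
V_out = 8.17 × 78.35 / (470 + 78.35) = 8.17 × 78.35/548.3 = 1.17 V.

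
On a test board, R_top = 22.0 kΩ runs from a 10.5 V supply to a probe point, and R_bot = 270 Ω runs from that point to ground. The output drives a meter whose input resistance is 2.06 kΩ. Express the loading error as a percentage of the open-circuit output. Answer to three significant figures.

The divider's output (Thévenin) resistance is R_top‖R_bot = 266.7 Ω.
Fractional drop under load = R_th/(R_th + R_L) = 266.7 / (266.7 + 2060) = 0.1146.
So the output falls by 11.5 %.

11.5 %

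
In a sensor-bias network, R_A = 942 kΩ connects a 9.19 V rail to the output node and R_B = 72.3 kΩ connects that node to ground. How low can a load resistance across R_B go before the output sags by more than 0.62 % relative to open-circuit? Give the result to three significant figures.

Output resistance R_th = R_A‖R_B = (942 × 72.3)/1014 = 67.15 kΩ.
The fractional drop is R_th/(R_th + R_L); requiring this ≤ 0.00620 gives R_L ≥ R_th(1/0.00620 − 1) = 67.15 × 160.3 = 10.8 MΩ.

R_L(min) ≈ 10.8 MΩ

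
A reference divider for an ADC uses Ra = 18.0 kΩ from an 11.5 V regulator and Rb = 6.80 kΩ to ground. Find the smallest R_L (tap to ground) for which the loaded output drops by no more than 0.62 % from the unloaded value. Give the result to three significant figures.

Output resistance R_th = Ra‖Rb = (18.0 × 6.80)/24.80 = 4.935 kΩ.
The fractional drop is R_th/(R_th + R_L); requiring this ≤ 0.00620 gives R_L ≥ R_th(1/0.00620 − 1) = 4.935 × 160.3 = 791 kΩ.

R_L(min) ≈ 791 kΩ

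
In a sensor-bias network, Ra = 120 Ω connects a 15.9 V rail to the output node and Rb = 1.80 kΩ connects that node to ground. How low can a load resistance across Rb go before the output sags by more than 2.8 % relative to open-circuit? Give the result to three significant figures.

Output resistance R_th = Ra‖Rb = (120 × 1800)/1920 = 112.5 Ω.
The fractional drop is R_th/(R_th + R_L); requiring this ≤ 0.0280 gives R_L ≥ R_th(1/0.0280 − 1) = 112.5 × 34.71 = 3.91 kΩ.

R_L(min) ≈ 3.91 kΩ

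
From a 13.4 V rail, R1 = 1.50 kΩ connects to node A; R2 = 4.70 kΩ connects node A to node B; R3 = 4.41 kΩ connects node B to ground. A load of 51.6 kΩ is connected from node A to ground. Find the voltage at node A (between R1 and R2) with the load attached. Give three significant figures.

Below node A the series string R2+R3 = 9.110 kΩ sits in parallel with the 51.6 kΩ load: 7.743 kΩ.
V_A = 13.4 × 7.743/(1.50 + 7.743) = 11.2 V.

V ≈ 11.2 V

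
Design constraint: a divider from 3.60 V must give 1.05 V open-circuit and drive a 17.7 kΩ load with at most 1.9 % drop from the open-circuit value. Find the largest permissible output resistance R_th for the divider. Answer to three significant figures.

Loading drop = R_th/(R_th + R_L) ≤ 0.0190, so R_th ≤ R_L · ε/(1−ε) = 17.7 kΩ × 0.0190/0.9810 = 343 Ω.

R_th ≤ 343 Ω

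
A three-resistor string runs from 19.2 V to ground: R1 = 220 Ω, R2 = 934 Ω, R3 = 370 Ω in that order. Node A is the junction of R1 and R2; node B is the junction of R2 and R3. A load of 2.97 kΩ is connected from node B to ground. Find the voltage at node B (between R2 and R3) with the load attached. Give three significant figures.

At node B, R3 is in parallel with the load: R3‖R_L = 329.0 Ω.
Below node A the resistance is R2 + (R3‖R_L) = 1263 Ω, so V_A = 19.2 × 1263/1483 = 16.35 V.
Then V_B = V_A × (R3‖R_L)/(R2 + R3‖R_L) = 16.35 × 329.0/1263 = 4.26 V.

V ≈ 4.26 V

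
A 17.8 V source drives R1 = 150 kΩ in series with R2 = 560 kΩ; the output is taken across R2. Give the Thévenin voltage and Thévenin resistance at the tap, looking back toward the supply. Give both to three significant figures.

V_th = 14.0 V, R_th = 118 kΩ

V_th is the open-circuit tap voltage: 17.8 × 560/(150 + 560) = 14.0 V.
With the supply zeroed, R1 and R2 appear in parallel from the tap: R_th = R1‖R2 = (150 × 560)/710.0 = 118 kΩ.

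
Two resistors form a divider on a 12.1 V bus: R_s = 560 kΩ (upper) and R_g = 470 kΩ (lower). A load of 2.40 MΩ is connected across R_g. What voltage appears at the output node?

V_out ≈ 4.99 V

The load sits in parallel with R_g: R_g‖R_L = (470 × 2400) / (470 + 2400) = 393.0 kΩ.
V_out = 12.1 × 393.0 / (560 + 393.0) = 12.1 × 393.0/953.0 = 4.99 V.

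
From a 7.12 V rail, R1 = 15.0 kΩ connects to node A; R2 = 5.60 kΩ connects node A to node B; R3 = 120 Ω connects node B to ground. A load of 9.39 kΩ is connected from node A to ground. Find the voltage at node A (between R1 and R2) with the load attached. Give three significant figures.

Below node A the series string R2+R3 = 5720 Ω sits in parallel with the 9390 Ω load: 3555 Ω.
V_A = 7.12 × 3555/(15000 + 3555) = 1.36 V.

V ≈ 1.36 V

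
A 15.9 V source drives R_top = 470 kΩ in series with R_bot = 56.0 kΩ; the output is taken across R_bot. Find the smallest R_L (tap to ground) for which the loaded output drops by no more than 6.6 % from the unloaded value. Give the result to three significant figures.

Output resistance R_th = R_top‖R_bot = (470 × 56.0)/526.0 = 50.04 kΩ.
The fractional drop is R_th/(R_th + R_L); requiring this ≤ 0.0660 gives R_L ≥ R_th(1/0.0660 − 1) = 50.04 × 14.15 = 708 kΩ.

R_L(min) ≈ 708 kΩ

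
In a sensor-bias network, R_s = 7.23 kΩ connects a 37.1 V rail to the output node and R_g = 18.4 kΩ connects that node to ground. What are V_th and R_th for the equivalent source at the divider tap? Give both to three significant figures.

V_th is the open-circuit tap voltage: 37.1 × 18.4/(7.23 + 18.4) = 26.6 V.
With the supply zeroed, R_s and R_g appear in parallel from the tap: R_th = R_s‖R_g = (7.23 × 18.4)/25.63 = 5.19 kΩ.

V_th = 26.6 V, R_th = 5.19 kΩ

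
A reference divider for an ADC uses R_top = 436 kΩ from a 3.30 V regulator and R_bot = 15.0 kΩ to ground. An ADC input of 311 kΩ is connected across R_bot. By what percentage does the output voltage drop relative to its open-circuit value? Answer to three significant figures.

4.46 %

The divider's output (Thévenin) resistance is R_top‖R_bot = 14.50 kΩ.
Fractional drop under load = R_th/(R_th + R_L) = 14.50 / (14.50 + 311) = 0.04455.
So the output falls by 4.46 %.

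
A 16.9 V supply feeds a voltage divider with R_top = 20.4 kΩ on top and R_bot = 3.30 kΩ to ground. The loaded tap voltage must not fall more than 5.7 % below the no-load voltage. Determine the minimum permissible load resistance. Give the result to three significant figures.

Output resistance R_th = R_top‖R_bot = (20.4 × 3.30)/23.70 = 2.841 kΩ.
The fractional drop is R_th/(R_th + R_L); requiring this ≤ 0.0570 gives R_L ≥ R_th(1/0.0570 − 1) = 2.841 × 16.54 = 47.0 kΩ.

R_L(min) ≈ 47.0 kΩ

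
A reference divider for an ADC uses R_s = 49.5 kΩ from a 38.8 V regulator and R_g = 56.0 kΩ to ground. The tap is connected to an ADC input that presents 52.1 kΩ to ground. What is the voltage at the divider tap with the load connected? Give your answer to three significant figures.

V_out ≈ 13.7 V

The load sits in parallel with R_g: R_g‖R_L = (56.0 × 52.1) / (56.0 + 52.1) = 26.99 kΩ.
V_out = 38.8 × 26.99 / (49.5 + 26.99) = 38.8 × 26.99/76.49 = 13.7 V.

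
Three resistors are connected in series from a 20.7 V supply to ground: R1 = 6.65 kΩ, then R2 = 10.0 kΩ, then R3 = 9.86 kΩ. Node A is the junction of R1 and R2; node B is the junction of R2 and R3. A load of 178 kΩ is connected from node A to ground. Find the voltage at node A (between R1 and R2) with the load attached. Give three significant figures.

Below node A the series string R2+R3 = 19.86 kΩ sits in parallel with the 178 kΩ load: 17.87 kΩ.
V_A = 20.7 × 17.87/(6.65 + 17.87) = 15.1 V.

V ≈ 15.1 V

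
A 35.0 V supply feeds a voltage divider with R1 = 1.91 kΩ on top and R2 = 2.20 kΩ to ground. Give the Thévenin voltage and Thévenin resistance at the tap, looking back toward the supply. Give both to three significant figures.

V_th is the open-circuit tap voltage: 35.0 × 2.20/(1.91 + 2.20) = 18.7 V.
With the supply zeroed, R1 and R2 appear in parallel from the tap: R_th = R1‖R2 = (1.91 × 2.20)/4.110 = 1.02 kΩ.

V_th = 18.7 V, R_th = 1.02 kΩ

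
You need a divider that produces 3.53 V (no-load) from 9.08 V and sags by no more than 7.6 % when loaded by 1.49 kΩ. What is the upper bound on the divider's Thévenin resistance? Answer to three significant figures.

R_th ≤ 123 Ω

Loading drop = R_th/(R_th + R_L) ≤ 0.0760, so R_th ≤ R_L · ε/(1−ε) = 1.49 kΩ × 0.0760/0.9240 = 123 Ω.
(Any R1, R2 with R2/(R1+R2) = 0.389 and R1‖R2 ≤ 123 Ω will meet the spec.)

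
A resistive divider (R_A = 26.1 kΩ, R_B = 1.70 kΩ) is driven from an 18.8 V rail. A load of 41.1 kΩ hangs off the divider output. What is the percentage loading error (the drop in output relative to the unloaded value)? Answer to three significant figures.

3.74 %

The divider's output (Thévenin) resistance is R_A‖R_B = 1.596 kΩ.
Fractional drop under load = R_th/(R_th + R_L) = 1.596 / (1.596 + 41.1) = 0.03738.
So the output falls by 3.74 %.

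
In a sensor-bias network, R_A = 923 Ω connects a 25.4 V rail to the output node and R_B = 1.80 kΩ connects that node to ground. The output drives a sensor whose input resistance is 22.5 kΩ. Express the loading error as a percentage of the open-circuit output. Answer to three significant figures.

The divider's output (Thévenin) resistance is R_A‖R_B = 610.1 Ω.
Fractional drop under load = R_th/(R_th + R_L) = 610.1 / (610.1 + 22500) = 0.02640.
So the output falls by 2.64 %.

2.64 %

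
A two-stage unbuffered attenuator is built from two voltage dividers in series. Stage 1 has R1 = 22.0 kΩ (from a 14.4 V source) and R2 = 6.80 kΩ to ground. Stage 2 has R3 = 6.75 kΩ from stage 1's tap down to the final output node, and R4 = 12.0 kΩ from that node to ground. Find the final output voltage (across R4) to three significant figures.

V_out ≈ 1.70 V

Stage 2 presents R3+R4 = 18.75 kΩ as a load on stage 1's tap.
Stage 1's lower leg becomes R2‖(R3+R4) = 4.990 kΩ, so V_mid = 14.4 × 4.990/26.99 = 2.662 V.
Stage 2 is itself unloaded: V_out = V_mid × R4/(R3+R4) = 2.662 × 12.0/18.75 = 1.70 V.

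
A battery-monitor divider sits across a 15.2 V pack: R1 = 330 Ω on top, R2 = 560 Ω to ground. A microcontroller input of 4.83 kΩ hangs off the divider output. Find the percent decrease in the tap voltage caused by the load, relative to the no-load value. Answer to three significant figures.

The divider's output (Thévenin) resistance is R1‖R2 = 207.6 Ω.
Fractional drop under load = R_th/(R_th + R_L) = 207.6 / (207.6 + 4830) = 0.04122.
So the output falls by 4.12 %.

4.12 %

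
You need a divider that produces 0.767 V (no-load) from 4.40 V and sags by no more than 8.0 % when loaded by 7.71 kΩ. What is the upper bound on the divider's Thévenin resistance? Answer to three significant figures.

Loading drop = R_th/(R_th + R_L) ≤ 0.0800, so R_th ≤ R_L · ε/(1−ε) = 7.71 kΩ × 0.0800/0.9200 = 670 Ω.
(Any R1, R2 with R2/(R1+R2) = 0.174 and R1‖R2 ≤ 670 Ω will meet the spec.)

R_th ≤ 670 Ω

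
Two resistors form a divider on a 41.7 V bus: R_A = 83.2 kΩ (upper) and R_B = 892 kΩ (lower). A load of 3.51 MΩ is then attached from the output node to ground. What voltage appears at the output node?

V_out ≈ 37.3 V

The load sits in parallel with R_B: R_B‖R_L = (892 × 3510) / (892 + 3510) = 711.2 kΩ.
V_out = 41.7 × 711.2 / (83.2 + 711.2) = 41.7 × 711.2/794.4 = 37.3 V.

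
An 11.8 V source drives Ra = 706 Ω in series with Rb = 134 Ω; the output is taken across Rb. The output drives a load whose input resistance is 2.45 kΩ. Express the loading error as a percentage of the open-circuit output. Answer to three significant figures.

4.39 %

The divider's output (Thévenin) resistance is Ra‖Rb = 112.6 Ω.
Fractional drop under load = R_th/(R_th + R_L) = 112.6 / (112.6 + 2450) = 0.04395.
So the output falls by 4.39 %.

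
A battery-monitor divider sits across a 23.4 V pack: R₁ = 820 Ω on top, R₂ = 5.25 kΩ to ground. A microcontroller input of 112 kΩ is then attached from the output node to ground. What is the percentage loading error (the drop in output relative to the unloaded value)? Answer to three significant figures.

0.629 %

The divider's output (Thévenin) resistance is R₁‖R₂ = 709.2 Ω.
Fractional drop under load = R_th/(R_th + R_L) = 709.2 / (709.2 + 112000) = 0.006293.
So the output falls by 0.629 %.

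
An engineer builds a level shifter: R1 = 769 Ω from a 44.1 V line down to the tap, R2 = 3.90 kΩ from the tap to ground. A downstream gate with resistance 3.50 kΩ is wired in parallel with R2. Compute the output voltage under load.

V_out ≈ 31.1 V

The load sits in parallel with R2: R2‖R_L = (3900 × 3500) / (3900 + 3500) = 1845 Ω.
V_out = 44.1 × 1845 / (769 + 1845) = 44.1 × 1845/2614 = 31.1 V.
(Unloaded it would have been 36.8 V.)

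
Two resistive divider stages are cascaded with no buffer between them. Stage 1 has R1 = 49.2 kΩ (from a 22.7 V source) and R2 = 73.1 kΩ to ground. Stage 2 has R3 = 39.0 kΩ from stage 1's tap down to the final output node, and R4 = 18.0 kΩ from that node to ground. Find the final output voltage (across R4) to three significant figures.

Stage 2 presents R3+R4 = 57.00 kΩ as a load on stage 1's tap.
Stage 1's lower leg becomes R2‖(R3+R4) = 32.03 kΩ, so V_mid = 22.7 × 32.03/81.23 = 8.950 V.
Stage 2 is itself unloaded: V_out = V_mid × R4/(R3+R4) = 8.950 × 18.0/57.00 = 2.83 V.

V_out ≈ 2.83 V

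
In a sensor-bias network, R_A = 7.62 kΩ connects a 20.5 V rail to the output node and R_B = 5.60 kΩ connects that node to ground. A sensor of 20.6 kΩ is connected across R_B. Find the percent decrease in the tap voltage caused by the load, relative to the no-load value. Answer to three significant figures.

13.5 %

The divider's output (Thévenin) resistance is R_A‖R_B = 3.228 kΩ.
Fractional drop under load = R_th/(R_th + R_L) = 3.228 / (3.228 + 20.6) = 0.1355.
So the output falls by 13.5 %.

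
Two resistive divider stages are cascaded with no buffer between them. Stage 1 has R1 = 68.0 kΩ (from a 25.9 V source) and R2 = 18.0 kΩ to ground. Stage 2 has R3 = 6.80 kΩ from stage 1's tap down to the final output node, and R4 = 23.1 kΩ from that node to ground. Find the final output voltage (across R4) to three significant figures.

Stage 2 presents R3+R4 = 29.90 kΩ as a load on stage 1's tap.
Stage 1's lower leg becomes R2‖(R3+R4) = 11.24 kΩ, so V_mid = 25.9 × 11.24/79.24 = 3.673 V.
Stage 2 is itself unloaded: V_out = V_mid × R4/(R3+R4) = 3.673 × 23.1/29.90 = 2.84 V.

V_out ≈ 2.84 V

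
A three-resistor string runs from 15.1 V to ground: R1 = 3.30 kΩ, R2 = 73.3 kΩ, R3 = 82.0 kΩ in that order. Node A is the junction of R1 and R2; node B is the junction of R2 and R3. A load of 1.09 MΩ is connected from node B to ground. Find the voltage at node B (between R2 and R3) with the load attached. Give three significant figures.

V ≈ 7.53 V

At node B, R3 is in parallel with the load: R3‖R_L = 76.26 kΩ.
Below node A the resistance is R2 + (R3‖R_L) = 149.6 kΩ, so V_A = 15.1 × 149.6/152.9 = 14.77 V.
Then V_B = V_A × (R3‖R_L)/(R2 + R3‖R_L) = 14.77 × 76.26/149.6 = 7.53 V.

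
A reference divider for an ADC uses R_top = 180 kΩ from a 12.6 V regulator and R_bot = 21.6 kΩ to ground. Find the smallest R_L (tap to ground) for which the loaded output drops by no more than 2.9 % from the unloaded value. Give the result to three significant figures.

R_L(min) ≈ 646 kΩ

Output resistance R_th = R_top‖R_bot = (180 × 21.6)/201.6 = 19.29 kΩ.
The fractional drop is R_th/(R_th + R_L); requiring this ≤ 0.0290 gives R_L ≥ R_th(1/0.0290 − 1) = 19.29 × 33.48 = 646 kΩ.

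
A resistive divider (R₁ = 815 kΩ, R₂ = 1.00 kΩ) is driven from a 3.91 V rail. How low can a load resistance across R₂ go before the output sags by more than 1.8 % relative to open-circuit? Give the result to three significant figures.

Output resistance R_th = R₁‖R₂ = (815000 × 1000)/816000 = 998.8 Ω.
The fractional drop is R_th/(R_th + R_L); requiring this ≤ 0.0180 gives R_L ≥ R_th(1/0.0180 − 1) = 998.8 × 54.56 = 54.5 kΩ.

R_L(min) ≈ 54.5 kΩ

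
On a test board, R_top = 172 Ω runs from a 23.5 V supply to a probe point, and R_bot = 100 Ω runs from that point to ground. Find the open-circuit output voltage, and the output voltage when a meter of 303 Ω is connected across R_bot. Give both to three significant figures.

Open-circuit: V = 23.5 × 100/(172 + 100) = 8.64 V.
With the load, R_bot becomes R_bot‖R_L = 75.19 Ω, so V = 23.5 × 75.19/247.2 = 7.15 V.

Unloaded: 8.64 V; loaded: 7.15 V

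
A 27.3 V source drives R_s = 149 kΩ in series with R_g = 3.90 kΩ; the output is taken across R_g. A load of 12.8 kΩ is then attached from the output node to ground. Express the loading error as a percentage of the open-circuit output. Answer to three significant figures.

22.9 %

The divider's output (Thévenin) resistance is R_s‖R_g = 3.801 kΩ.
Fractional drop under load = R_th/(R_th + R_L) = 3.801 / (3.801 + 12.8) = 0.2289.
So the output falls by 22.9 %.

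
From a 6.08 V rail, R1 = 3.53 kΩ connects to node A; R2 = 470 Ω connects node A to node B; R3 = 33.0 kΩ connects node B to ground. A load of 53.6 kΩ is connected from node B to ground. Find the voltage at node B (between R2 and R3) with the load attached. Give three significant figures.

At node B, R3 is in parallel with the load: R3‖R_L = 20420 Ω.
Below node A the resistance is R2 + (R3‖R_L) = 20890 Ω, so V_A = 6.08 × 20890/24420 = 5.201 V.
Then V_B = V_A × (R3‖R_L)/(R2 + R3‖R_L) = 5.201 × 20420/20890 = 5.08 V.

V ≈ 5.08 V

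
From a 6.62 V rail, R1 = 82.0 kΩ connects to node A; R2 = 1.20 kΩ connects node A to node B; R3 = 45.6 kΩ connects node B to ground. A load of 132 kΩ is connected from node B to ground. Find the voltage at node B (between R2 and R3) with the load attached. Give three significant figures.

V ≈ 1.92 V

At node B, R3 is in parallel with the load: R3‖R_L = 33.89 kΩ.
Below node A the resistance is R2 + (R3‖R_L) = 35.09 kΩ, so V_A = 6.62 × 35.09/117.1 = 1.984 V.
Then V_B = V_A × (R3‖R_L)/(R2 + R3‖R_L) = 1.984 × 33.89/35.09 = 1.92 V.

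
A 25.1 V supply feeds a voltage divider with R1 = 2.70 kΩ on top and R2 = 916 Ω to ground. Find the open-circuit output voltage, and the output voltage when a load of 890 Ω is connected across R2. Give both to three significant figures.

Open-circuit: V = 25.1 × 916/(2700 + 916) = 6.36 V.
With the load, R2 becomes R2‖R_L = 451.4 Ω, so V = 25.1 × 451.4/3151 = 3.60 V.

Unloaded: 6.36 V; loaded: 3.60 V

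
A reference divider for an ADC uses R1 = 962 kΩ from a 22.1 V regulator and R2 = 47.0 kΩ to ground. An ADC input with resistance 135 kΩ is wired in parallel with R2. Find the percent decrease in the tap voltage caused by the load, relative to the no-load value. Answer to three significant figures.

The divider's output (Thévenin) resistance is R1‖R2 = 44.81 kΩ.
Fractional drop under load = R_th/(R_th + R_L) = 44.81 / (44.81 + 135) = 0.2492.
So the output falls by 24.9 %.

24.9 %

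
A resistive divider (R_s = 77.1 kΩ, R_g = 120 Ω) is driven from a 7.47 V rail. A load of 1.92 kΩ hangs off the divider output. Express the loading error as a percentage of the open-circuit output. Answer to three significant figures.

The divider's output (Thévenin) resistance is R_s‖R_g = 119.8 Ω.
Fractional drop under load = R_th/(R_th + R_L) = 119.8 / (119.8 + 1920) = 0.05874.
So the output falls by 5.87 %.

5.87 %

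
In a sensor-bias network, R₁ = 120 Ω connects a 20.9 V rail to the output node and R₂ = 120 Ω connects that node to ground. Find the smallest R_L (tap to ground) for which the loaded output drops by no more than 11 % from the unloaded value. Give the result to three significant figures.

R_L(min) ≈ 485 Ω

Output resistance R_th = R₁‖R₂ = (120 × 120)/240.0 = 60.00 Ω.
The fractional drop is R_th/(R_th + R_L); requiring this ≤ 0.110 gives R_L ≥ R_th(1/0.110 − 1) = 60.00 × 8.091 = 485 Ω.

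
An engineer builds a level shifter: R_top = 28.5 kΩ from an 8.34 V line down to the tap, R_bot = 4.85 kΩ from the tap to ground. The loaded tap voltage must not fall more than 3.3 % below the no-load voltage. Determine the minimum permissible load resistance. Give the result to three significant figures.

Output resistance R_th = R_top‖R_bot = (28.5 × 4.85)/33.35 = 4.145 kΩ.
The fractional drop is R_th/(R_th + R_L); requiring this ≤ 0.0330 gives R_L ≥ R_th(1/0.0330 − 1) = 4.145 × 29.30 = 121 kΩ.

R_L(min) ≈ 121 kΩ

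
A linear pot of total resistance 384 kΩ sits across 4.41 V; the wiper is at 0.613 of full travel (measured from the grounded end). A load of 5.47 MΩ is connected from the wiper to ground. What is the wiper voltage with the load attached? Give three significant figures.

V ≈ 2.66 V

The wiper splits the pot into (1−α)R = 148.6 kΩ above and αR = 235.4 kΩ below.
Lower section ‖ load = 225.7 kΩ.
V_wiper = 4.41 × 225.7/(148.6 + 225.7) = 2.66 V.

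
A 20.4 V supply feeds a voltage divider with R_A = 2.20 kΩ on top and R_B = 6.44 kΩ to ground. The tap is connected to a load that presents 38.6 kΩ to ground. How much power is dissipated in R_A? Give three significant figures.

Total resistance from the source is R_A + (R_B‖R_L) = 7.719 kΩ, so I = 20.4/7.719 kΩ = 2.643 mA.
P = I²·R_A = (2.643 mA)² × 2.20 kΩ = 15.4 mW.

P ≈ 15.4 mW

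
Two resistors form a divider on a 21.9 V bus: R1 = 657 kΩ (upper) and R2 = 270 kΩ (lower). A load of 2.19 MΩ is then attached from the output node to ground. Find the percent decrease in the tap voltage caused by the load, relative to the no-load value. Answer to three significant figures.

8.04 %

Unloaded V = 21.9 × 270/927.0 = 6.3786 V.
Loaded: R2‖R_L = 240.4 kΩ, giving V = 21.9 × 240.4/897.4 = 5.8661 V.
Drop = (6.3786 − 5.8661) / 6.3786 = 8.04 %.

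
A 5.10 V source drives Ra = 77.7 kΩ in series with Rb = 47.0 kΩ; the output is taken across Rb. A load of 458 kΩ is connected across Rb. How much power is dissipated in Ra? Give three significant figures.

Total resistance from the source is Ra + (Rb‖R_L) = 120.3 kΩ, so I = 5.10/120.3 kΩ = 0.04238 mA.
P = I²·Ra = (0.04238 mA)² × 77.7 kΩ = 0.140 mW.

P ≈ 0.140 mW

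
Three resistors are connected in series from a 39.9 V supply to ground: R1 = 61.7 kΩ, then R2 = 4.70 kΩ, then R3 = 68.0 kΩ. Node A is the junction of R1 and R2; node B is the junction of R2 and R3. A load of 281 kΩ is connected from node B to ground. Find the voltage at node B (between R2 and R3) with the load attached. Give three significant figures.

At node B, R3 is in parallel with the load: R3‖R_L = 54.75 kΩ.
Below node A the resistance is R2 + (R3‖R_L) = 59.45 kΩ, so V_A = 39.9 × 59.45/121.2 = 19.58 V.
Then V_B = V_A × (R3‖R_L)/(R2 + R3‖R_L) = 19.58 × 54.75/59.45 = 18.0 V.

V ≈ 18.0 V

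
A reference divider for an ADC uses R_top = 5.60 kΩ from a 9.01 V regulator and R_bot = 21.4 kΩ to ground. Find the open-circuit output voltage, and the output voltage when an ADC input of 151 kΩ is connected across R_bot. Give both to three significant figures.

Unloaded: 7.14 V; loaded: 6.94 V

Open-circuit: V = 9.01 × 21.4/(5.60 + 21.4) = 7.14 V.
With the load, R_bot becomes R_bot‖R_L = 18.74 kΩ, so V = 9.01 × 18.74/24.34 = 6.94 V.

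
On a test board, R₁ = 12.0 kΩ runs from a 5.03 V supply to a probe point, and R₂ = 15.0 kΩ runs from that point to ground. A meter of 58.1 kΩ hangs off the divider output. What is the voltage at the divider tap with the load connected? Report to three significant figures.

The load sits in parallel with R₂: R₂‖R_L = (15.0 × 58.1) / (15.0 + 58.1) = 11.92 kΩ.
V_out = 5.03 × 11.92 / (12.0 + 11.92) = 5.03 × 11.92/23.92 = 2.51 V.
(Unloaded it would have been 2.79 V.)

V_out ≈ 2.51 V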